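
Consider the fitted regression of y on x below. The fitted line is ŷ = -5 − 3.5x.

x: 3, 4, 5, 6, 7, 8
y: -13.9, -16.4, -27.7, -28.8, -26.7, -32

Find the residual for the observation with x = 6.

ŷ = -5 − 3.5·6 = -26
e = -28.8 − (-26) = -2.8

e = -2.8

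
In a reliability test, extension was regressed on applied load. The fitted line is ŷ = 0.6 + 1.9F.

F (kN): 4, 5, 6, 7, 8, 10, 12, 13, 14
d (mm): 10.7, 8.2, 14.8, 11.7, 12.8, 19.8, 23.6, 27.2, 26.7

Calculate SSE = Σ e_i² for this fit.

F=4: ŷ = 0.6 + 1.9·4 = 8.2; e = 10.7 − 8.2 = 2.5
F=5: ŷ = 0.6 + 1.9·5 = 10.1; e = 8.2 − 10.1 = -1.9
F=6: ŷ = 0.6 + 1.9·6 = 12; e = 14.8 − 12 = 2.8
F=7: ŷ = 0.6 + 1.9·7 = 13.9; e = 11.7 − 13.9 = -2.2
F=8: ŷ = 0.6 + 1.9·8 = 15.8; e = 12.8 − 15.8 = -3
F=10: ŷ = 0.6 + 1.9·10 = 19.6; e = 19.8 − 19.6 = 0.2
F=12: ŷ = 0.6 + 1.9·12 = 23.4; e = 23.6 − 23.4 = 0.2
F=13: ŷ = 0.6 + 1.9·13 = 25.3; e = 27.2 − 25.3 = 1.9
F=14: ŷ = 0.6 + 1.9·14 = 27.2; e = 26.7 − 27.2 = -0.5
SSE = 6.25 + 3.61 + 7.84 + 4.84 + 9 + 0.04 + 0.04 + 3.61 + 0.25 = 35.48

SSE = 35.48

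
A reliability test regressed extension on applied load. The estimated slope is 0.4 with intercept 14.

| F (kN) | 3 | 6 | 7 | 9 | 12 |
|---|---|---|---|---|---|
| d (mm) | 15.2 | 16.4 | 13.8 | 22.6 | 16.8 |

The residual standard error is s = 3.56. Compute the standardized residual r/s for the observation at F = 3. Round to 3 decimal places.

ŷ = 14 + 0.4·3 = 15.2
r = 15.2 − 15.2 = 0
r/s = 0 / 3.56 = 0.000

0.000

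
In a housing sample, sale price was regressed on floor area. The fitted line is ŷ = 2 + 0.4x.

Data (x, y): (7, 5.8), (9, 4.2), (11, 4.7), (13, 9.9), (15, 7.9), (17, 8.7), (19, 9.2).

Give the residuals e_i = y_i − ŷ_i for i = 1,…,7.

x=7: ŷ = 2 + 0.4·7 = 4.8; e = 5.8 − 4.8 = 1
x=9: ŷ = 2 + 0.4·9 = 5.6; e = 4.2 − 5.6 = -1.4
x=11: ŷ = 2 + 0.4·11 = 6.4; e = 4.7 − 6.4 = -1.7
x=13: ŷ = 2 + 0.4·13 = 7.2; e = 9.9 − 7.2 = 2.7
x=15: ŷ = 2 + 0.4·15 = 8; e = 7.9 − 8 = -0.1
x=17: ŷ = 2 + 0.4·17 = 8.8; e = 8.7 − 8.8 = -0.1
x=19: ŷ = 2 + 0.4·19 = 9.6; e = 9.2 − 9.6 = -0.4

1, -1.4, -1.7, 2.7, -0.1, -0.1, -0.4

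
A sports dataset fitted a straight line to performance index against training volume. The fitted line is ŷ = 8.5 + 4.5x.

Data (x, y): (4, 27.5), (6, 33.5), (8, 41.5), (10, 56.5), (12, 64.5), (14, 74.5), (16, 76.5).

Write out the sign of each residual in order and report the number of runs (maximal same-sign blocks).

x=4: ŷ = 8.5 + 4.5·4 = 26.5; e = 27.5 − 26.5 = 1
x=6: ŷ = 8.5 + 4.5·6 = 35.5; e = 33.5 − 35.5 = -2
x=8: ŷ = 8.5 + 4.5·8 = 44.5; e = 41.5 − 44.5 = -3
x=10: ŷ = 8.5 + 4.5·10 = 53.5; e = 56.5 − 53.5 = 3
x=12: ŷ = 8.5 + 4.5·12 = 62.5; e = 64.5 − 62.5 = 2
x=14: ŷ = 8.5 + 4.5·14 = 71.5; e = 74.5 − 71.5 = 3
x=16: ŷ = 8.5 + 4.5·16 = 80.5; e = 76.5 − 80.5 = -4
Signs: + − − + + + −
Runs: +×1, −×2, +×3, −×1 → 4

4 runs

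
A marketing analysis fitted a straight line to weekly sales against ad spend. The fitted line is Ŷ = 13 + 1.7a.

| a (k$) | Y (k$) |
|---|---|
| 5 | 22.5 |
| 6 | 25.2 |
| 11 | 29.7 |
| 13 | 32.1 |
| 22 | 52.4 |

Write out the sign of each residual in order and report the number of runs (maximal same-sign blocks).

a=5: Ŷ = 13 + 1.7·5 = 21.5; e = 22.5 − 21.5 = 1
a=6: Ŷ = 13 + 1.7·6 = 23.2; e = 25.2 − 23.2 = 2
a=11: Ŷ = 13 + 1.7·11 = 31.7; e = 29.7 − 31.7 = -2
a=13: Ŷ = 13 + 1.7·13 = 35.1; e = 32.1 − 35.1 = -3
a=22: Ŷ = 13 + 1.7·22 = 50.4; e = 52.4 − 50.4 = 2
Signs: + + − − +
Runs: +×2, −×2, +×1 → 3

3 runs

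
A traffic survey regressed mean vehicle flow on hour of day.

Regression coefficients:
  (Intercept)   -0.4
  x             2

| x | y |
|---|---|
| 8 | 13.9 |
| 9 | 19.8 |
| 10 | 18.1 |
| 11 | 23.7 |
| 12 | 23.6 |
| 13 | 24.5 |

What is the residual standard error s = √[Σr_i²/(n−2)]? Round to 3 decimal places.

x=8: ŷ = -0.4 + 2·8 = 15.6; r = 13.9 − 15.6 = -1.7
x=9: ŷ = -0.4 + 2·9 = 17.6; r = 19.8 − 17.6 = 2.2
x=10: ŷ = -0.4 + 2·10 = 19.6; r = 18.1 − 19.6 = -1.5
x=11: ŷ = -0.4 + 2·11 = 21.6; r = 23.7 − 21.6 = 2.1
x=12: ŷ = -0.4 + 2·12 = 23.6; r = 23.6 − 23.6 = 0
x=13: ŷ = -0.4 + 2·13 = 25.6; r = 24.5 − 25.6 = -1.1
SSE = 2.89 + 4.84 + 2.25 + 4.41 + 0 + 1.21 = 15.6
s = √(15.6/4) = √3.9 ≈ 1.975

s = 1.975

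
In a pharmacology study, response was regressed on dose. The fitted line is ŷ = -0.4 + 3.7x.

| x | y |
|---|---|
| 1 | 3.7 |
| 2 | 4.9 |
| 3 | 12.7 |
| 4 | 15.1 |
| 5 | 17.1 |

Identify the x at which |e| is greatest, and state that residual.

x=1: ŷ = -0.4 + 3.7·1 = 3.3; e = 3.7 − 3.3 = 0.4
x=2: ŷ = -0.4 + 3.7·2 = 7; e = 4.9 − 7 = -2.1
x=3: ŷ = -0.4 + 3.7·3 = 10.7; e = 12.7 − 10.7 = 2
x=4: ŷ = -0.4 + 3.7·4 = 14.4; e = 15.1 − 14.4 = 0.7
x=5: ŷ = -0.4 + 3.7·5 = 18.1; e = 17.1 − 18.1 = -1
Largest |e| is 2.1 at x = 2, residual -2.1.

x = 2, e = -2.1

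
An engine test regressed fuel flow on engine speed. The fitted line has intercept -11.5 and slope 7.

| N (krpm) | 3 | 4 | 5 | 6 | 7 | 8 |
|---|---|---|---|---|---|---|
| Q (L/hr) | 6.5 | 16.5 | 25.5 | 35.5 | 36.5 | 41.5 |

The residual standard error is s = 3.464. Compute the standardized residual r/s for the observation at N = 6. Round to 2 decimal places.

ŷ = -11.5 + 7·6 = 30.5
r = 35.5 − 30.5 = 5
r/s = 5 / 3.464 = 1.44

1.44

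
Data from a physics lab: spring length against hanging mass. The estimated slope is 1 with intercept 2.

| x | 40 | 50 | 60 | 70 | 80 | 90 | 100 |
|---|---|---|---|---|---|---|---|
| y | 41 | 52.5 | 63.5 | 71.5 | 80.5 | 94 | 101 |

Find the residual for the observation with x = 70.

ŷ = 2 + 70 = 72
e = 71.5 − 72 = -0.5

e = -0.5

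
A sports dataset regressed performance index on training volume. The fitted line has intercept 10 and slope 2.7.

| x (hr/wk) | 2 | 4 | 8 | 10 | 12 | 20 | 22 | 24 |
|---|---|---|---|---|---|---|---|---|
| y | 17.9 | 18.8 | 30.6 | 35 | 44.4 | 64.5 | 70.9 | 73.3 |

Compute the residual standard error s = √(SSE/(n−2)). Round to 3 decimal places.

x=2: ŷ = 10 + 2.7·2 = 15.4; r = 17.9 − 15.4 = 2.5
x=4: ŷ = 10 + 2.7·4 = 20.8; r = 18.8 − 20.8 = -2
x=8: ŷ = 10 + 2.7·8 = 31.6; r = 30.6 − 31.6 = -1
x=10: ŷ = 10 + 2.7·10 = 37; r = 35 − 37 = -2
x=12: ŷ = 10 + 2.7·12 = 42.4; r = 44.4 − 42.4 = 2
x=20: ŷ = 10 + 2.7·20 = 64; r = 64.5 − 64 = 0.5
x=22: ŷ = 10 + 2.7·22 = 69.4; r = 70.9 − 69.4 = 1.5
x=24: ŷ = 10 + 2.7·24 = 74.8; r = 73.3 − 74.8 = -1.5
SSE = 6.25 + 4 + 1 + 4 + 4 + 0.25 + 2.25 + 2.25 = 24
s = √(24/6) = √4 ≈ 2.000

s = 2.000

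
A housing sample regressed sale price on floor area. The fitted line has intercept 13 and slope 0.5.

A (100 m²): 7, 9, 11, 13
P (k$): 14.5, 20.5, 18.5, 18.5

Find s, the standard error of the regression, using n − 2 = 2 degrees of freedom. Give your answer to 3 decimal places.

A=7: P̂ = 13 + 0.5·7 = 16.5; e = 14.5 − 16.5 = -2
A=9: P̂ = 13 + 0.5·9 = 17.5; e = 20.5 − 17.5 = 3
A=11: P̂ = 13 + 0.5·11 = 18.5; e = 18.5 − 18.5 = 0
A=13: P̂ = 13 + 0.5·13 = 19.5; e = 18.5 − 19.5 = -1
SSE = 4 + 9 + 0 + 1 = 14
s = √(14/2) = √7 ≈ 2.646

s = 2.646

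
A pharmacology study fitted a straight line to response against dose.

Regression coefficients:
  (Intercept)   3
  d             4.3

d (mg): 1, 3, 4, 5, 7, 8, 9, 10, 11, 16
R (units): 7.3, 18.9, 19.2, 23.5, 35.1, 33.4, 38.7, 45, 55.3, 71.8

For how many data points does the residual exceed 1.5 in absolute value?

5

d=1: R̂ = 3 + 4.3·1 = 7.3; e = 7.3 − 7.3 = 0
d=3: R̂ = 3 + 4.3·3 = 15.9; e = 18.9 − 15.9 = 3
d=4: R̂ = 3 + 4.3·4 = 20.2; e = 19.2 − 20.2 = -1
d=5: R̂ = 3 + 4.3·5 = 24.5; e = 23.5 − 24.5 = -1
d=7: R̂ = 3 + 4.3·7 = 33.1; e = 35.1 − 33.1 = 2
d=8: R̂ = 3 + 4.3·8 = 37.4; e = 33.4 − 37.4 = -4
d=9: R̂ = 3 + 4.3·9 = 41.7; e = 38.7 − 41.7 = -3
d=10: R̂ = 3 + 4.3·10 = 46; e = 45 − 46 = -1
d=11: R̂ = 3 + 4.3·11 = 50.3; e = 55.3 − 50.3 = 5
d=16: R̂ = 3 + 4.3·16 = 71.8; e = 71.8 − 71.8 = 0
|e| > 1.5: d=3 (|e|=3), d=7 (|e|=2), d=8 (|e|=4), d=9 (|e|=3), d=11 (|e|=5) → 5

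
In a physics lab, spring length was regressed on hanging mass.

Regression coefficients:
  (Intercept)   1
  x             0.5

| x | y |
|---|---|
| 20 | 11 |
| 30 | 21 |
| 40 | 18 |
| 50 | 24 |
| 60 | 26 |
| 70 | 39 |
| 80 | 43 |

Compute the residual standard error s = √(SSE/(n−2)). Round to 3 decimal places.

x=20: ŷ = 1 + 0.5·20 = 11; r = 11 − 11 = 0
x=30: ŷ = 1 + 0.5·30 = 16; r = 21 − 16 = 5
x=40: ŷ = 1 + 0.5·40 = 21; r = 18 − 21 = -3
x=50: ŷ = 1 + 0.5·50 = 26; r = 24 − 26 = -2
x=60: ŷ = 1 + 0.5·60 = 31; r = 26 − 31 = -5
x=70: ŷ = 1 + 0.5·70 = 36; r = 39 − 36 = 3
x=80: ŷ = 1 + 0.5·80 = 41; r = 43 − 41 = 2
SSE = 0 + 25 + 9 + 4 + 25 + 9 + 4 = 76
s = √(76/5) = √15.2 ≈ 3.899

s = 3.899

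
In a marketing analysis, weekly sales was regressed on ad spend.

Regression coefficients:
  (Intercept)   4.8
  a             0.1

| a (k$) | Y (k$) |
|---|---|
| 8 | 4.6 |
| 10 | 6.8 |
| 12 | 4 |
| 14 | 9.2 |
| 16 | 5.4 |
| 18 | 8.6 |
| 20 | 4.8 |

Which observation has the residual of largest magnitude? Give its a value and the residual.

a = 14, e = 3

a=8: Ŷ = 4.8 + 0.1·8 = 5.6; e = 4.6 − 5.6 = -1
a=10: Ŷ = 4.8 + 0.1·10 = 5.8; e = 6.8 − 5.8 = 1
a=12: Ŷ = 4.8 + 0.1·12 = 6; e = 4 − 6 = -2
a=14: Ŷ = 4.8 + 0.1·14 = 6.2; e = 9.2 − 6.2 = 3
a=16: Ŷ = 4.8 + 0.1·16 = 6.4; e = 5.4 − 6.4 = -1
a=18: Ŷ = 4.8 + 0.1·18 = 6.6; e = 8.6 − 6.6 = 2
a=20: Ŷ = 4.8 + 0.1·20 = 6.8; e = 4.8 − 6.8 = -2
Largest |e| is 3 at a = 14, residual 3.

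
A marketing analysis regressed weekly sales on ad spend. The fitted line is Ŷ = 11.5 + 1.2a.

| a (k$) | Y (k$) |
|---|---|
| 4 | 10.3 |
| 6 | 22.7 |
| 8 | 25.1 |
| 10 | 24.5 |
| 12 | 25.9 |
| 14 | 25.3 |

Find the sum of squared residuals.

a=4: Ŷ = 11.5 + 1.2·4 = 16.3; r = 10.3 − 16.3 = -6
a=6: Ŷ = 11.5 + 1.2·6 = 18.7; r = 22.7 − 18.7 = 4
a=8: Ŷ = 11.5 + 1.2·8 = 21.1; r = 25.1 − 21.1 = 4
a=10: Ŷ = 11.5 + 1.2·10 = 23.5; r = 24.5 − 23.5 = 1
a=12: Ŷ = 11.5 + 1.2·12 = 25.9; r = 25.9 − 25.9 = 0
a=14: Ŷ = 11.5 + 1.2·14 = 28.3; r = 25.3 − 28.3 = -3
SSE = 36 + 16 + 16 + 1 + 0 + 9 = 78

SSE = 78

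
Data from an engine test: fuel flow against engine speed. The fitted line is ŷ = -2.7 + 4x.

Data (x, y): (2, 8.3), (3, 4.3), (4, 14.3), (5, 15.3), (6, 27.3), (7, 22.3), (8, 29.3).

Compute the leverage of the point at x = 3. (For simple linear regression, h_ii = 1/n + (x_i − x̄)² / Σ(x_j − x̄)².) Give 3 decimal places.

x̄ = (2 + 3 + 4 + 5 + 6 + 7 + 8)/7 = 5
Σ(x − x̄)² = 9 + 4 + 1 + 0 + 1 + 4 + 9 = 28
h = 1/7 + (-2)²/28 = 0.142857 + 0.142857 = 0.286

h = 0.286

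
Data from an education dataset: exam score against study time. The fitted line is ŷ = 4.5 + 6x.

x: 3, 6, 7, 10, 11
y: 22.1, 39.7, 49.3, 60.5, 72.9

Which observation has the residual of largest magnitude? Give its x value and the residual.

x = 10, e = -4

x=3: ŷ = 4.5 + 6·3 = 22.5; e = 22.1 − 22.5 = -0.4
x=6: ŷ = 4.5 + 6·6 = 40.5; e = 39.7 − 40.5 = -0.8
x=7: ŷ = 4.5 + 6·7 = 46.5; e = 49.3 − 46.5 = 2.8
x=10: ŷ = 4.5 + 6·10 = 64.5; e = 60.5 − 64.5 = -4
x=11: ŷ = 4.5 + 6·11 = 70.5; e = 72.9 − 70.5 = 2.4
Largest |e| is 4 at x = 10, residual -4.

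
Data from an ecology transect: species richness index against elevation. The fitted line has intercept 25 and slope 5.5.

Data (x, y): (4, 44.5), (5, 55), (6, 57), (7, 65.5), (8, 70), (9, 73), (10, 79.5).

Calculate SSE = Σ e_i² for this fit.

x=4: ŷ = 25 + 5.5·4 = 47; e = 44.5 − 47 = -2.5
x=5: ŷ = 25 + 5.5·5 = 52.5; e = 55 − 52.5 = 2.5
x=6: ŷ = 25 + 5.5·6 = 58; e = 57 − 58 = -1
x=7: ŷ = 25 + 5.5·7 = 63.5; e = 65.5 − 63.5 = 2
x=8: ŷ = 25 + 5.5·8 = 69; e = 70 − 69 = 1
x=9: ŷ = 25 + 5.5·9 = 74.5; e = 73 − 74.5 = -1.5
x=10: ŷ = 25 + 5.5·10 = 80; e = 79.5 − 80 = -0.5
SSE = 6.25 + 6.25 + 1 + 4 + 1 + 2.25 + 0.25 = 21

SSE = 21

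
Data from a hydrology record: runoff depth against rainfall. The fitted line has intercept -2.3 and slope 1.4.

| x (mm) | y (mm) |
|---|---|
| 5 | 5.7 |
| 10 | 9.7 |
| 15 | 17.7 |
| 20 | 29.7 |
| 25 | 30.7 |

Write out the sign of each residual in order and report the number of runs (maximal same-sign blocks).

x=5: ŷ = -2.3 + 1.4·5 = 4.7; r = 5.7 − 4.7 = 1
x=10: ŷ = -2.3 + 1.4·10 = 11.7; r = 9.7 − 11.7 = -2
x=15: ŷ = -2.3 + 1.4·15 = 18.7; r = 17.7 − 18.7 = -1
x=20: ŷ = -2.3 + 1.4·20 = 25.7; r = 29.7 − 25.7 = 4
x=25: ŷ = -2.3 + 1.4·25 = 32.7; r = 30.7 − 32.7 = -2
Signs: + − − + −
Runs: +×1, −×2, +×1, −×1 → 4

4 runs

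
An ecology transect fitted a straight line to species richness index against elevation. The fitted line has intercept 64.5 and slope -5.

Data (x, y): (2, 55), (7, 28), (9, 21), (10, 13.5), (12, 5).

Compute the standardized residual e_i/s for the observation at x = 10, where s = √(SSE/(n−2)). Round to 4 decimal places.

x=2: ŷ = 64.5 − 5·2 = 54.5; e = 55 − 54.5 = 0.5
x=7: ŷ = 64.5 − 5·7 = 29.5; e = 28 − 29.5 = -1.5
x=9: ŷ = 64.5 − 5·9 = 19.5; e = 21 − 19.5 = 1.5
x=10: ŷ = 64.5 − 5·10 = 14.5; e = 13.5 − 14.5 = -1
x=12: ŷ = 64.5 − 5·12 = 4.5; e = 5 − 4.5 = 0.5
SSE = 0.25 + 2.25 + 2.25 + 1 + 0.25 = 6
s = √(6/3) = 1.41421
e/s = -1 / 1.41421 = -0.7071

-0.7071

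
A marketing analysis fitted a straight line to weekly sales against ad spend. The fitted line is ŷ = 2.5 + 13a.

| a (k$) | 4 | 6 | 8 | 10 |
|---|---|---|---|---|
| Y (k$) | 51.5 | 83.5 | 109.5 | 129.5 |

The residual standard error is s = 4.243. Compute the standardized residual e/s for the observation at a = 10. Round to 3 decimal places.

ŷ = 2.5 + 13·10 = 132.5
e = 129.5 − 132.5 = -3
e/s = -3 / 4.243 = -0.707

-0.707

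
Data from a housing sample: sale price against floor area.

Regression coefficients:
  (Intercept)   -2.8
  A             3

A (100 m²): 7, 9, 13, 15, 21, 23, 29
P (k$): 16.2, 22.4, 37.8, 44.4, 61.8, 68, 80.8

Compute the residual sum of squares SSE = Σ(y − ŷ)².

SSE = 32

A=7: ŷ = -2.8 + 3·7 = 18.2; r = 16.2 − 18.2 = -2
A=9: ŷ = -2.8 + 3·9 = 24.2; r = 22.4 − 24.2 = -1.8
A=13: ŷ = -2.8 + 3·13 = 36.2; r = 37.8 − 36.2 = 1.6
A=15: ŷ = -2.8 + 3·15 = 42.2; r = 44.4 − 42.2 = 2.2
A=21: ŷ = -2.8 + 3·21 = 60.2; r = 61.8 − 60.2 = 1.6
A=23: ŷ = -2.8 + 3·23 = 66.2; r = 68 − 66.2 = 1.8
A=29: ŷ = -2.8 + 3·29 = 84.2; r = 80.8 − 84.2 = -3.4
SSE = 4 + 3.24 + 2.56 + 4.84 + 2.56 + 3.24 + 11.56 = 32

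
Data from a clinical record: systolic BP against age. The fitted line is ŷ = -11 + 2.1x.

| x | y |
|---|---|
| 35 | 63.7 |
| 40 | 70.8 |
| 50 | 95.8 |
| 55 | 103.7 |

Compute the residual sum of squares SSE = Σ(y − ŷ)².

SSE = 10.16

x=35: ŷ = -11 + 2.1·35 = 62.5; r = 63.7 − 62.5 = 1.2
x=40: ŷ = -11 + 2.1·40 = 73; r = 70.8 − 73 = -2.2
x=50: ŷ = -11 + 2.1·50 = 94; r = 95.8 − 94 = 1.8
x=55: ŷ = -11 + 2.1·55 = 104.5; r = 103.7 − 104.5 = -0.8
SSE = 1.44 + 4.84 + 3.24 + 0.64 = 10.16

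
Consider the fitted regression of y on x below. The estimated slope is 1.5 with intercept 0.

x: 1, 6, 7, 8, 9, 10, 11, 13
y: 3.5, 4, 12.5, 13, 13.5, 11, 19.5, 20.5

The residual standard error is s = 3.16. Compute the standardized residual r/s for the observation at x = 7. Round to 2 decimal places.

0.63

ŷ = 1.5·7 = 10.5
r = 12.5 − 10.5 = 2
r/s = 2 / 3.16 = 0.63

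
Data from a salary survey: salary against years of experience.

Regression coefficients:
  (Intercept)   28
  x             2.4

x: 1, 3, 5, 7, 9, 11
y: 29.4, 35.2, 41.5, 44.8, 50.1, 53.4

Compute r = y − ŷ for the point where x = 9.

ŷ = 28 + 2.4·9 = 49.6
r = 50.1 − 49.6 = 0.5

r = 0.5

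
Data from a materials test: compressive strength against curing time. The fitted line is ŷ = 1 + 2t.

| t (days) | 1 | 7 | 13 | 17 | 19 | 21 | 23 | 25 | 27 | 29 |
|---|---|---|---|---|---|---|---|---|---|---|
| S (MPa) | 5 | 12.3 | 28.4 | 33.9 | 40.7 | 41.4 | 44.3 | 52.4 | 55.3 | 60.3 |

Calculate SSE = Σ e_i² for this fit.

t=1: ŷ = 1 + 2·1 = 3; e = 5 − 3 = 2
t=7: ŷ = 1 + 2·7 = 15; e = 12.3 − 15 = -2.7
t=13: ŷ = 1 + 2·13 = 27; e = 28.4 − 27 = 1.4
t=17: ŷ = 1 + 2·17 = 35; e = 33.9 − 35 = -1.1
t=19: ŷ = 1 + 2·19 = 39; e = 40.7 − 39 = 1.7
t=21: ŷ = 1 + 2·21 = 43; e = 41.4 − 43 = -1.6
t=23: ŷ = 1 + 2·23 = 47; e = 44.3 − 47 = -2.7
t=25: ŷ = 1 + 2·25 = 51; e = 52.4 − 51 = 1.4
t=27: ŷ = 1 + 2·27 = 55; e = 55.3 − 55 = 0.3
t=29: ŷ = 1 + 2·29 = 59; e = 60.3 − 59 = 1.3
SSE = 4 + 7.29 + 1.96 + 1.21 + 2.89 + 2.56 + 7.29 + 1.96 + 0.09 + 1.69 = 30.94

SSE = 30.94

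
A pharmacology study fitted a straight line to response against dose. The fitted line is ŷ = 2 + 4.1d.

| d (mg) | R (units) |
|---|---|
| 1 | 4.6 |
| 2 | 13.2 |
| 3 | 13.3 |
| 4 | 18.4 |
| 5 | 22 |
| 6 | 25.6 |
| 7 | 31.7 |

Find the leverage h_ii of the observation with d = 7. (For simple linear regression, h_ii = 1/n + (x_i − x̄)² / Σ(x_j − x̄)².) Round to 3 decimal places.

h = 0.464

d̄ = (1 + 2 + 3 + 4 + 5 + 6 + 7)/7 = 4
Σ(d − d̄)² = 9 + 4 + 1 + 0 + 1 + 4 + 9 = 28
h = 1/7 + (3)²/28 = 0.142857 + 0.321429 = 0.464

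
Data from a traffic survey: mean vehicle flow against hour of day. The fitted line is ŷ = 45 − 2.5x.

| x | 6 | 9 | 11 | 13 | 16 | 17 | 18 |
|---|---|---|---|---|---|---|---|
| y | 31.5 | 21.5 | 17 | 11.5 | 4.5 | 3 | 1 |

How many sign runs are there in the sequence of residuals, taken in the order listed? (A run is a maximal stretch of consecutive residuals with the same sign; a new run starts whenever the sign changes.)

x=6: ŷ = 45 − 2.5·6 = 30; r = 31.5 − 30 = 1.5
x=9: ŷ = 45 − 2.5·9 = 22.5; r = 21.5 − 22.5 = -1
x=11: ŷ = 45 − 2.5·11 = 17.5; r = 17 − 17.5 = -0.5
x=13: ŷ = 45 − 2.5·13 = 12.5; r = 11.5 − 12.5 = -1
x=16: ŷ = 45 − 2.5·16 = 5; r = 4.5 − 5 = -0.5
x=17: ŷ = 45 − 2.5·17 = 2.5; r = 3 − 2.5 = 0.5
x=18: ŷ = 45 − 2.5·18 = 0; r = 1 − 0 = 1
Signs: + − − − − + +
Runs: +×1, −×4, +×2 → 3

3 runs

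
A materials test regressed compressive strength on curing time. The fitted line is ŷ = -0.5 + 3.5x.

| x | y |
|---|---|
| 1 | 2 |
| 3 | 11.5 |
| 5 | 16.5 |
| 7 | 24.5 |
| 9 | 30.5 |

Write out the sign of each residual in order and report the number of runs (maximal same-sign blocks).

5 runs

x=1: ŷ = -0.5 + 3.5·1 = 3; r = 2 − 3 = -1
x=3: ŷ = -0.5 + 3.5·3 = 10; r = 11.5 − 10 = 1.5
x=5: ŷ = -0.5 + 3.5·5 = 17; r = 16.5 − 17 = -0.5
x=7: ŷ = -0.5 + 3.5·7 = 24; r = 24.5 − 24 = 0.5
x=9: ŷ = -0.5 + 3.5·9 = 31; r = 30.5 − 31 = -0.5
Signs: − + − + −
Runs: −×1, +×1, −×1, +×1, −×1 → 5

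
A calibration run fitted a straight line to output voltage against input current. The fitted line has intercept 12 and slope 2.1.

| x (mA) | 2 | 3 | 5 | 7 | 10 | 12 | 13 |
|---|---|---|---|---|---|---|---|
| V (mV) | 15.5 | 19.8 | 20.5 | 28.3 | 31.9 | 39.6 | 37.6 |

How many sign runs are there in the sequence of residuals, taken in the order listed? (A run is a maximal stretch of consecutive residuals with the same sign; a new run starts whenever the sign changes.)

x=2: V̂ = 12 + 2.1·2 = 16.2; e = 15.5 − 16.2 = -0.7
x=3: V̂ = 12 + 2.1·3 = 18.3; e = 19.8 − 18.3 = 1.5
x=5: V̂ = 12 + 2.1·5 = 22.5; e = 20.5 − 22.5 = -2
x=7: V̂ = 12 + 2.1·7 = 26.7; e = 28.3 − 26.7 = 1.6
x=10: V̂ = 12 + 2.1·10 = 33; e = 31.9 − 33 = -1.1
x=12: V̂ = 12 + 2.1·12 = 37.2; e = 39.6 − 37.2 = 2.4
x=13: V̂ = 12 + 2.1·13 = 39.3; e = 37.6 − 39.3 = -1.7
Signs: − + − + − + −
Runs: −×1, +×1, −×1, +×1, −×1, +×1, −×1 → 7

7 runs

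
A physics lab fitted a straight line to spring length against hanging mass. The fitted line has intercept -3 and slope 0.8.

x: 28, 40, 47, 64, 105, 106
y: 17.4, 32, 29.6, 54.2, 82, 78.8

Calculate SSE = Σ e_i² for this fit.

x=28: ŷ = -3 + 0.8·28 = 19.4; e = 17.4 − 19.4 = -2
x=40: ŷ = -3 + 0.8·40 = 29; e = 32 − 29 = 3
x=47: ŷ = -3 + 0.8·47 = 34.6; e = 29.6 − 34.6 = -5
x=64: ŷ = -3 + 0.8·64 = 48.2; e = 54.2 − 48.2 = 6
x=105: ŷ = -3 + 0.8·105 = 81; e = 82 − 81 = 1
x=106: ŷ = -3 + 0.8·106 = 81.8; e = 78.8 − 81.8 = -3
SSE = 4 + 9 + 25 + 36 + 1 + 9 = 84

SSE = 84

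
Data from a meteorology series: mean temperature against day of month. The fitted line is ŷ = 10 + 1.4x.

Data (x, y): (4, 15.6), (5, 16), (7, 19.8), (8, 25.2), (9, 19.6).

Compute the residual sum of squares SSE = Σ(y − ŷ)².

SSE = 26

x=4: ŷ = 10 + 1.4·4 = 15.6; e = 15.6 − 15.6 = 0
x=5: ŷ = 10 + 1.4·5 = 17; e = 16 − 17 = -1
x=7: ŷ = 10 + 1.4·7 = 19.8; e = 19.8 − 19.8 = 0
x=8: ŷ = 10 + 1.4·8 = 21.2; e = 25.2 − 21.2 = 4
x=9: ŷ = 10 + 1.4·9 = 22.6; e = 19.6 − 22.6 = -3
SSE = 0 + 1 + 0 + 16 + 9 = 26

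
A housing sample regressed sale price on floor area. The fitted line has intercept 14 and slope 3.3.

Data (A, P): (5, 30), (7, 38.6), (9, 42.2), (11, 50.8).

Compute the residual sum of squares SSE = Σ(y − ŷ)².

SSE = 5

A=5: P̂ = 14 + 3.3·5 = 30.5; r = 30 − 30.5 = -0.5
A=7: P̂ = 14 + 3.3·7 = 37.1; r = 38.6 − 37.1 = 1.5
A=9: P̂ = 14 + 3.3·9 = 43.7; r = 42.2 − 43.7 = -1.5
A=11: P̂ = 14 + 3.3·11 = 50.3; r = 50.8 − 50.3 = 0.5
SSE = 0.25 + 2.25 + 2.25 + 0.25 = 5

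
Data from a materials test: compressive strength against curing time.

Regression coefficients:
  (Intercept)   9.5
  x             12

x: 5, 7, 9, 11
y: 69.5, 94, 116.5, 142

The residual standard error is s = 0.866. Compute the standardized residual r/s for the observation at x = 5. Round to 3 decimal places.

0.000

ŷ = 9.5 + 12·5 = 69.5
r = 69.5 − 69.5 = 0
r/s = 0 / 0.866 = 0.000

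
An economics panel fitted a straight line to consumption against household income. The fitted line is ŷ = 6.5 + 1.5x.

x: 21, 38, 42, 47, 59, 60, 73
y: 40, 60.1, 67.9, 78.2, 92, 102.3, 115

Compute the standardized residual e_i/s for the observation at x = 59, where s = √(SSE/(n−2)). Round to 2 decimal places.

x=21: ŷ = 6.5 + 1.5·21 = 38; e = 40 − 38 = 2
x=38: ŷ = 6.5 + 1.5·38 = 63.5; e = 60.1 − 63.5 = -3.4
x=42: ŷ = 6.5 + 1.5·42 = 69.5; e = 67.9 − 69.5 = -1.6
x=47: ŷ = 6.5 + 1.5·47 = 77; e = 78.2 − 77 = 1.2
x=59: ŷ = 6.5 + 1.5·59 = 95; e = 92 − 95 = -3
x=60: ŷ = 6.5 + 1.5·60 = 96.5; e = 102.3 − 96.5 = 5.8
x=73: ŷ = 6.5 + 1.5·73 = 116; e = 115 − 116 = -1
SSE = 4 + 11.56 + 2.56 + 1.44 + 9 + 33.64 + 1 = 63.2
s = √(63.2/5) = 3.55528
e/s = -3 / 3.55528 = -0.84

-0.84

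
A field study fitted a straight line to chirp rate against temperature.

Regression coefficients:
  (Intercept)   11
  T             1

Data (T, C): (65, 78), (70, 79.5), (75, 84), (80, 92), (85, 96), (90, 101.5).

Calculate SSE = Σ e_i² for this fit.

SSE = 11.5

T=65: Ĉ = 11 + 65 = 76; e = 78 − 76 = 2
T=70: Ĉ = 11 + 70 = 81; e = 79.5 − 81 = -1.5
T=75: Ĉ = 11 + 75 = 86; e = 84 − 86 = -2
T=80: Ĉ = 11 + 80 = 91; e = 92 − 91 = 1
T=85: Ĉ = 11 + 85 = 96; e = 96 − 96 = 0
T=90: Ĉ = 11 + 90 = 101; e = 101.5 − 101 = 0.5
SSE = 4 + 2.25 + 4 + 1 + 0 + 0.25 = 11.5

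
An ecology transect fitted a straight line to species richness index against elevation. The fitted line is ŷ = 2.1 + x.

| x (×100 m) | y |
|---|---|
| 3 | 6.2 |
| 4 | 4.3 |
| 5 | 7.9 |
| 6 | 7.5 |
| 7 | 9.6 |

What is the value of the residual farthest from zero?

r = -1.8

x=3: ŷ = 2.1 + 3 = 5.1; r = 6.2 − 5.1 = 1.1
x=4: ŷ = 2.1 + 4 = 6.1; r = 4.3 − 6.1 = -1.8
x=5: ŷ = 2.1 + 5 = 7.1; r = 7.9 − 7.1 = 0.8
x=6: ŷ = 2.1 + 6 = 8.1; r = 7.5 − 8.1 = -0.6
x=7: ŷ = 2.1 + 7 = 9.1; r = 9.6 − 9.1 = 0.5
Largest |r| is 1.8 at x = 4, residual -1.8.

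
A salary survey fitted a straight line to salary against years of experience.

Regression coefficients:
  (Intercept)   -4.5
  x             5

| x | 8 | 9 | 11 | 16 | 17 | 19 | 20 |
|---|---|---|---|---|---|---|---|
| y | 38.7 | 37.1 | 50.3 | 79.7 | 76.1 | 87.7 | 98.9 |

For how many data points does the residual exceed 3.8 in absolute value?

x=8: ŷ = -4.5 + 5·8 = 35.5; r = 38.7 − 35.5 = 3.2
x=9: ŷ = -4.5 + 5·9 = 40.5; r = 37.1 − 40.5 = -3.4
x=11: ŷ = -4.5 + 5·11 = 50.5; r = 50.3 − 50.5 = -0.2
x=16: ŷ = -4.5 + 5·16 = 75.5; r = 79.7 − 75.5 = 4.2
x=17: ŷ = -4.5 + 5·17 = 80.5; r = 76.1 − 80.5 = -4.4
x=19: ŷ = -4.5 + 5·19 = 90.5; r = 87.7 − 90.5 = -2.8
x=20: ŷ = -4.5 + 5·20 = 95.5; r = 98.9 − 95.5 = 3.4
|r| > 3.8: x=16 (|r|=4.2), x=17 (|r|=4.4) → 2

2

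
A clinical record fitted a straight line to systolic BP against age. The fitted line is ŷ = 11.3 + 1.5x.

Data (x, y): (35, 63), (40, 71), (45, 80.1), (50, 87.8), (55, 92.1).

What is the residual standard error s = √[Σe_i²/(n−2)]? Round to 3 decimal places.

x=35: ŷ = 11.3 + 1.5·35 = 63.8; e = 63 − 63.8 = -0.8
x=40: ŷ = 11.3 + 1.5·40 = 71.3; e = 71 − 71.3 = -0.3
x=45: ŷ = 11.3 + 1.5·45 = 78.8; e = 80.1 − 78.8 = 1.3
x=50: ŷ = 11.3 + 1.5·50 = 86.3; e = 87.8 − 86.3 = 1.5
x=55: ŷ = 11.3 + 1.5·55 = 93.8; e = 92.1 − 93.8 = -1.7
SSE = 0.64 + 0.09 + 1.69 + 2.25 + 2.89 = 7.56
s = √(7.56/3) = √2.52 ≈ 1.587

s = 1.587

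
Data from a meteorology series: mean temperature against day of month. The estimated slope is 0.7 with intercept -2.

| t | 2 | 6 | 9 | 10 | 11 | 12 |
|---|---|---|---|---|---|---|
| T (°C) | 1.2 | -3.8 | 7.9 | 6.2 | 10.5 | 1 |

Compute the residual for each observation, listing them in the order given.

1.8, -6, 3.6, 1.2, 4.8, -5.4

t=2: ŷ = -2 + 0.7·2 = -0.6; e = 1.2 − (-0.6) = 1.8
t=6: ŷ = -2 + 0.7·6 = 2.2; e = -3.8 − 2.2 = -6
t=9: ŷ = -2 + 0.7·9 = 4.3; e = 7.9 − 4.3 = 3.6
t=10: ŷ = -2 + 0.7·10 = 5; e = 6.2 − 5 = 1.2
t=11: ŷ = -2 + 0.7·11 = 5.7; e = 10.5 − 5.7 = 4.8
t=12: ŷ = -2 + 0.7·12 = 6.4; e = 1 − 6.4 = -5.4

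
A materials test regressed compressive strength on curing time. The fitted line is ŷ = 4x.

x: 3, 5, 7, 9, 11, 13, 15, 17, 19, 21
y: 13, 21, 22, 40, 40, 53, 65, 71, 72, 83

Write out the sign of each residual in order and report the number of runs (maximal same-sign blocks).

x=3: ŷ = 4·3 = 12; e = 13 − 12 = 1
x=5: ŷ = 4·5 = 20; e = 21 − 20 = 1
x=7: ŷ = 4·7 = 28; e = 22 − 28 = -6
x=9: ŷ = 4·9 = 36; e = 40 − 36 = 4
x=11: ŷ = 4·11 = 44; e = 40 − 44 = -4
x=13: ŷ = 4·13 = 52; e = 53 − 52 = 1
x=15: ŷ = 4·15 = 60; e = 65 − 60 = 5
x=17: ŷ = 4·17 = 68; e = 71 − 68 = 3
x=19: ŷ = 4·19 = 76; e = 72 − 76 = -4
x=21: ŷ = 4·21 = 84; e = 83 − 84 = -1
Signs: + + − + − + + + − −
Runs: +×2, −×1, +×1, −×1, +×3, −×2 → 6

6 runs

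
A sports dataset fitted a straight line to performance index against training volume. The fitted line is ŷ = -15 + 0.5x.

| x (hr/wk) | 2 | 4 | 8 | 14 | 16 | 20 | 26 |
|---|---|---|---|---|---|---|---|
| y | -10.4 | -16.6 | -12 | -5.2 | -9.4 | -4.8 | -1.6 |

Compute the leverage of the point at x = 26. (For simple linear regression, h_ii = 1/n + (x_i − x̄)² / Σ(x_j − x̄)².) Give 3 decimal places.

x̄ = (2 + 4 + 8 + 14 + 16 + 20 + 26)/7 = 12.8571
Σ(x − x̄)² = 117.878 + 78.449 + 23.5918 + 1.30612 + 9.87755 + 51.0204 + 172.735 = 454.857
h = 1/7 + (13.1429)²/454.857 = 0.142857 + 0.379756 = 0.523

h = 0.523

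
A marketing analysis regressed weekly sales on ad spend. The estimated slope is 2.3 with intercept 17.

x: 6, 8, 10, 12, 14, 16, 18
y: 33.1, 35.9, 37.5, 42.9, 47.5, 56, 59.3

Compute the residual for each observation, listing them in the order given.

x=6: ŷ = 17 + 2.3·6 = 30.8; e = 33.1 − 30.8 = 2.3
x=8: ŷ = 17 + 2.3·8 = 35.4; e = 35.9 − 35.4 = 0.5
x=10: ŷ = 17 + 2.3·10 = 40; e = 37.5 − 40 = -2.5
x=12: ŷ = 17 + 2.3·12 = 44.6; e = 42.9 − 44.6 = -1.7
x=14: ŷ = 17 + 2.3·14 = 49.2; e = 47.5 − 49.2 = -1.7
x=16: ŷ = 17 + 2.3·16 = 53.8; e = 56 − 53.8 = 2.2
x=18: ŷ = 17 + 2.3·18 = 58.4; e = 59.3 − 58.4 = 0.9

2.3, 0.5, -2.5, -1.7, -1.7, 2.2, 0.9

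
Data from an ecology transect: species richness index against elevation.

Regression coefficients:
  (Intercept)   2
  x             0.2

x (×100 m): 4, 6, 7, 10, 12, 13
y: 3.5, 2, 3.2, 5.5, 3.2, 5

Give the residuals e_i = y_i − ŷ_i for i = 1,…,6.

0.7, -1.2, -0.2, 1.5, -1.2, 0.4

x=4: ŷ = 2 + 0.2·4 = 2.8; e = 3.5 − 2.8 = 0.7
x=6: ŷ = 2 + 0.2·6 = 3.2; e = 2 − 3.2 = -1.2
x=7: ŷ = 2 + 0.2·7 = 3.4; e = 3.2 − 3.4 = -0.2
x=10: ŷ = 2 + 0.2·10 = 4; e = 5.5 − 4 = 1.5
x=12: ŷ = 2 + 0.2·12 = 4.4; e = 3.2 − 4.4 = -1.2
x=13: ŷ = 2 + 0.2·13 = 4.6; e = 5 − 4.6 = 0.4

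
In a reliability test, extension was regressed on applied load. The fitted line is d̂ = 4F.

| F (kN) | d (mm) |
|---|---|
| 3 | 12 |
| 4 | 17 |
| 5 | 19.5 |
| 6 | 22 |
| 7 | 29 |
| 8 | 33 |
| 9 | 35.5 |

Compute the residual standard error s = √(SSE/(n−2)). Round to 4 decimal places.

F=3: d̂ = 4·3 = 12; r = 12 − 12 = 0
F=4: d̂ = 4·4 = 16; r = 17 − 16 = 1
F=5: d̂ = 4·5 = 20; r = 19.5 − 20 = -0.5
F=6: d̂ = 4·6 = 24; r = 22 − 24 = -2
F=7: d̂ = 4·7 = 28; r = 29 − 28 = 1
F=8: d̂ = 4·8 = 32; r = 33 − 32 = 1
F=9: d̂ = 4·9 = 36; r = 35.5 − 36 = -0.5
SSE = 0 + 1 + 0.25 + 4 + 1 + 1 + 0.25 = 7.5
s = √(7.5/5) = √1.5 ≈ 1.2247

s = 1.2247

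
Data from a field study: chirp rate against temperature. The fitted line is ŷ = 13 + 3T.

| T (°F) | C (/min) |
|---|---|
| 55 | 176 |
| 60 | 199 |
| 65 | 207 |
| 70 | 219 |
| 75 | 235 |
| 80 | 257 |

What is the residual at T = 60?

ŷ = 13 + 3·60 = 193
e = 199 − 193 = 6

e = 6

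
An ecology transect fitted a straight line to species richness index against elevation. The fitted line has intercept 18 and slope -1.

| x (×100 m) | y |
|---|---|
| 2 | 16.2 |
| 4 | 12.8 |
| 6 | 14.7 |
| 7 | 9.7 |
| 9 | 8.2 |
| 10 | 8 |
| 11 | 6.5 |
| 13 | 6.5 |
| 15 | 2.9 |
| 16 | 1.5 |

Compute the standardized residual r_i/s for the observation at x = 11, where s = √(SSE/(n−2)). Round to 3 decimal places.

-0.380

x=2: ŷ = 18 − 2 = 16; r = 16.2 − 16 = 0.2
x=4: ŷ = 18 − 4 = 14; r = 12.8 − 14 = -1.2
x=6: ŷ = 18 − 6 = 12; r = 14.7 − 12 = 2.7
x=7: ŷ = 18 − 7 = 11; r = 9.7 − 11 = -1.3
x=9: ŷ = 18 − 9 = 9; r = 8.2 − 9 = -0.8
x=10: ŷ = 18 − 10 = 8; r = 8 − 8 = 0
x=11: ŷ = 18 − 11 = 7; r = 6.5 − 7 = -0.5
x=13: ŷ = 18 − 13 = 5; r = 6.5 − 5 = 1.5
x=15: ŷ = 18 − 15 = 3; r = 2.9 − 3 = -0.1
x=16: ŷ = 18 − 16 = 2; r = 1.5 − 2 = -0.5
SSE = 0.04 + 1.44 + 7.29 + 1.69 + 0.64 + 0 + 0.25 + 2.25 + 0.01 + 0.25 = 13.86
s = √(13.86/8) = 1.31624
r/s = -0.5 / 1.31624 = -0.380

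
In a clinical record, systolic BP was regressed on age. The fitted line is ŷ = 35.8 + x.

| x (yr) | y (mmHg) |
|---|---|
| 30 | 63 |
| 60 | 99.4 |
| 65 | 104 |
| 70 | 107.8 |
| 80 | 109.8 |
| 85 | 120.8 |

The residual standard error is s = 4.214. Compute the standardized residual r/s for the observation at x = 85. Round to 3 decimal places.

0.000

ŷ = 35.8 + 85 = 120.8
r = 120.8 − 120.8 = 0
r/s = 0 / 4.214 = 0.000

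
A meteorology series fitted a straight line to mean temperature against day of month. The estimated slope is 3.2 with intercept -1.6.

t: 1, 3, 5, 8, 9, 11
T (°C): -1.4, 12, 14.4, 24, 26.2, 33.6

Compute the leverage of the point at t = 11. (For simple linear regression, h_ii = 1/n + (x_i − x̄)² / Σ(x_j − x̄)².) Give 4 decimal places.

h = 0.4874

t̄ = (1 + 3 + 5 + 8 + 9 + 11)/6 = 6.16667
Σ(t − t̄)² = 26.6944 + 10.0278 + 1.36111 + 3.36111 + 8.02778 + 23.3611 = 72.8333
h = 1/6 + (4.83333)²/72.8333 = 0.166667 + 0.320748 = 0.4874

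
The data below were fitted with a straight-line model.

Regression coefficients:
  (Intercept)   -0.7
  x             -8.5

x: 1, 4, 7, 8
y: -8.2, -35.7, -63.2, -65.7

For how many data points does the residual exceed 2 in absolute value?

2

x=1: ŷ = -0.7 − 8.5·1 = -9.2; r = -8.2 − (-9.2) = 1
x=4: ŷ = -0.7 − 8.5·4 = -34.7; r = -35.7 − (-34.7) = -1
x=7: ŷ = -0.7 − 8.5·7 = -60.2; r = -63.2 − (-60.2) = -3
x=8: ŷ = -0.7 − 8.5·8 = -68.7; r = -65.7 − (-68.7) = 3
|r| > 2: x=7 (|r|=3), x=8 (|r|=3) → 2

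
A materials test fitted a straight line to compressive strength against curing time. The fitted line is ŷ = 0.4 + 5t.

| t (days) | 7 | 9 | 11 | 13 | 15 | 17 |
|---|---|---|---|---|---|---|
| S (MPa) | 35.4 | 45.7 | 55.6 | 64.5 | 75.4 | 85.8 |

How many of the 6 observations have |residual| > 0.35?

2

t=7: ŷ = 0.4 + 5·7 = 35.4; r = 35.4 − 35.4 = 0
t=9: ŷ = 0.4 + 5·9 = 45.4; r = 45.7 − 45.4 = 0.3
t=11: ŷ = 0.4 + 5·11 = 55.4; r = 55.6 − 55.4 = 0.2
t=13: ŷ = 0.4 + 5·13 = 65.4; r = 64.5 − 65.4 = -0.9
t=15: ŷ = 0.4 + 5·15 = 75.4; r = 75.4 − 75.4 = 0
t=17: ŷ = 0.4 + 5·17 = 85.4; r = 85.8 − 85.4 = 0.4
|r| > 0.35: t=13 (|r|=0.9), t=17 (|r|=0.4) → 2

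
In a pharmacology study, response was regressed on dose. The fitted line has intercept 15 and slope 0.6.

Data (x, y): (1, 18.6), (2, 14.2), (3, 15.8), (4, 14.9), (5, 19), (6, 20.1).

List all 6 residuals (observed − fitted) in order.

3, -2, -1, -2.5, 1, 1.5

x=1: ŷ = 15 + 0.6·1 = 15.6; e = 18.6 − 15.6 = 3
x=2: ŷ = 15 + 0.6·2 = 16.2; e = 14.2 − 16.2 = -2
x=3: ŷ = 15 + 0.6·3 = 16.8; e = 15.8 − 16.8 = -1
x=4: ŷ = 15 + 0.6·4 = 17.4; e = 14.9 − 17.4 = -2.5
x=5: ŷ = 15 + 0.6·5 = 18; e = 19 − 18 = 1
x=6: ŷ = 15 + 0.6·6 = 18.6; e = 20.1 − 18.6 = 1.5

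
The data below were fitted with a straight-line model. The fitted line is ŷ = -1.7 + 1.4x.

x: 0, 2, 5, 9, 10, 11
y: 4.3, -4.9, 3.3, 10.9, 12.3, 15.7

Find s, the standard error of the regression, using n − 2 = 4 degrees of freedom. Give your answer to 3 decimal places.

x=0: ŷ = -1.7 + 1.4·0 = -1.7; r = 4.3 − (-1.7) = 6
x=2: ŷ = -1.7 + 1.4·2 = 1.1; r = -4.9 − 1.1 = -6
x=5: ŷ = -1.7 + 1.4·5 = 5.3; r = 3.3 − 5.3 = -2
x=9: ŷ = -1.7 + 1.4·9 = 10.9; r = 10.9 − 10.9 = 0
x=10: ŷ = -1.7 + 1.4·10 = 12.3; r = 12.3 − 12.3 = 0
x=11: ŷ = -1.7 + 1.4·11 = 13.7; r = 15.7 − 13.7 = 2
SSE = 36 + 36 + 4 + 0 + 0 + 4 = 80
s = √(80/4) = √20 ≈ 4.472

s = 4.472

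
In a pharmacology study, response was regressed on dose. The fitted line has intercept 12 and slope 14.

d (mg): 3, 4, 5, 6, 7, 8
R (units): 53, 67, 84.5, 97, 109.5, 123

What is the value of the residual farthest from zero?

e = 2.5

d=3: ŷ = 12 + 14·3 = 54; e = 53 − 54 = -1
d=4: ŷ = 12 + 14·4 = 68; e = 67 − 68 = -1
d=5: ŷ = 12 + 14·5 = 82; e = 84.5 − 82 = 2.5
d=6: ŷ = 12 + 14·6 = 96; e = 97 − 96 = 1
d=7: ŷ = 12 + 14·7 = 110; e = 109.5 − 110 = -0.5
d=8: ŷ = 12 + 14·8 = 124; e = 123 − 124 = -1
Largest |e| is 2.5 at d = 5, residual 2.5.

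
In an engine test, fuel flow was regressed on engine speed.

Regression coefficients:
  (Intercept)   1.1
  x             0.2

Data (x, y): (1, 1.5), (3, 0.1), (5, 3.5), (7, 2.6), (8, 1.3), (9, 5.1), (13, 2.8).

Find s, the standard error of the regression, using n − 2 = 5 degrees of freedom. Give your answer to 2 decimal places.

x=1: ŷ = 1.1 + 0.2·1 = 1.3; r = 1.5 − 1.3 = 0.2
x=3: ŷ = 1.1 + 0.2·3 = 1.7; r = 0.1 − 1.7 = -1.6
x=5: ŷ = 1.1 + 0.2·5 = 2.1; r = 3.5 − 2.1 = 1.4
x=7: ŷ = 1.1 + 0.2·7 = 2.5; r = 2.6 − 2.5 = 0.1
x=8: ŷ = 1.1 + 0.2·8 = 2.7; r = 1.3 − 2.7 = -1.4
x=9: ŷ = 1.1 + 0.2·9 = 2.9; r = 5.1 − 2.9 = 2.2
x=13: ŷ = 1.1 + 0.2·13 = 3.7; r = 2.8 − 3.7 = -0.9
SSE = 0.04 + 2.56 + 1.96 + 0.01 + 1.96 + 4.84 + 0.81 = 12.18
s = √(12.18/5) = √2.436 ≈ 1.56

s = 1.56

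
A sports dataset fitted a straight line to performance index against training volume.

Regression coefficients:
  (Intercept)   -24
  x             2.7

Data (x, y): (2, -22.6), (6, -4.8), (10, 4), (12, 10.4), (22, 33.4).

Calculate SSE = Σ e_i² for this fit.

SSE = 34

x=2: ŷ = -24 + 2.7·2 = -18.6; e = -22.6 − (-18.6) = -4
x=6: ŷ = -24 + 2.7·6 = -7.8; e = -4.8 − (-7.8) = 3
x=10: ŷ = -24 + 2.7·10 = 3; e = 4 − 3 = 1
x=12: ŷ = -24 + 2.7·12 = 8.4; e = 10.4 − 8.4 = 2
x=22: ŷ = -24 + 2.7·22 = 35.4; e = 33.4 − 35.4 = -2
SSE = 16 + 9 + 1 + 4 + 4 = 34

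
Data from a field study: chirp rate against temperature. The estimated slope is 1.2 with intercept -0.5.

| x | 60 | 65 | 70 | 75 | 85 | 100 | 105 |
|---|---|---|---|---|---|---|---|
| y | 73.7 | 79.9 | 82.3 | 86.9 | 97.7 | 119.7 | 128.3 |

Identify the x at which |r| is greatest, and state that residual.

x = 85, r = -3.8

x=60: ŷ = -0.5 + 1.2·60 = 71.5; r = 73.7 − 71.5 = 2.2
x=65: ŷ = -0.5 + 1.2·65 = 77.5; r = 79.9 − 77.5 = 2.4
x=70: ŷ = -0.5 + 1.2·70 = 83.5; r = 82.3 − 83.5 = -1.2
x=75: ŷ = -0.5 + 1.2·75 = 89.5; r = 86.9 − 89.5 = -2.6
x=85: ŷ = -0.5 + 1.2·85 = 101.5; r = 97.7 − 101.5 = -3.8
x=100: ŷ = -0.5 + 1.2·100 = 119.5; r = 119.7 − 119.5 = 0.2
x=105: ŷ = -0.5 + 1.2·105 = 125.5; r = 128.3 − 125.5 = 2.8
Largest |r| is 3.8 at x = 85, residual -3.8.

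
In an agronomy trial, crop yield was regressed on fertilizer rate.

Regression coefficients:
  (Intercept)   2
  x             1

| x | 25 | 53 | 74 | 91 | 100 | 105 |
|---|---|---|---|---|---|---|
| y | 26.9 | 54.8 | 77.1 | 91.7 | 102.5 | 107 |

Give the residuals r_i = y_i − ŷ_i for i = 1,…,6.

x=25: ŷ = 2 + 25 = 27; r = 26.9 − 27 = -0.1
x=53: ŷ = 2 + 53 = 55; r = 54.8 − 55 = -0.2
x=74: ŷ = 2 + 74 = 76; r = 77.1 − 76 = 1.1
x=91: ŷ = 2 + 91 = 93; r = 91.7 − 93 = -1.3
x=100: ŷ = 2 + 100 = 102; r = 102.5 − 102 = 0.5
x=105: ŷ = 2 + 105 = 107; r = 107 − 107 = 0

-0.1, -0.2, 1.1, -1.3, 0.5, 0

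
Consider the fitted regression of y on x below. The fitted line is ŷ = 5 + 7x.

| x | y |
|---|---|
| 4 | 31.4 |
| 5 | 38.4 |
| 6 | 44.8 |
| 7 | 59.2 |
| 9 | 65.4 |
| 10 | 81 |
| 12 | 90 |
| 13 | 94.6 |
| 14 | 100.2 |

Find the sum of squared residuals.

x=4: ŷ = 5 + 7·4 = 33; r = 31.4 − 33 = -1.6
x=5: ŷ = 5 + 7·5 = 40; r = 38.4 − 40 = -1.6
x=6: ŷ = 5 + 7·6 = 47; r = 44.8 − 47 = -2.2
x=7: ŷ = 5 + 7·7 = 54; r = 59.2 − 54 = 5.2
x=9: ŷ = 5 + 7·9 = 68; r = 65.4 − 68 = -2.6
x=10: ŷ = 5 + 7·10 = 75; r = 81 − 75 = 6
x=12: ŷ = 5 + 7·12 = 89; r = 90 − 89 = 1
x=13: ŷ = 5 + 7·13 = 96; r = 94.6 − 96 = -1.4
x=14: ŷ = 5 + 7·14 = 103; r = 100.2 − 103 = -2.8
SSE = 2.56 + 2.56 + 4.84 + 27.04 + 6.76 + 36 + 1 + 1.96 + 7.84 = 90.56

SSE = 90.56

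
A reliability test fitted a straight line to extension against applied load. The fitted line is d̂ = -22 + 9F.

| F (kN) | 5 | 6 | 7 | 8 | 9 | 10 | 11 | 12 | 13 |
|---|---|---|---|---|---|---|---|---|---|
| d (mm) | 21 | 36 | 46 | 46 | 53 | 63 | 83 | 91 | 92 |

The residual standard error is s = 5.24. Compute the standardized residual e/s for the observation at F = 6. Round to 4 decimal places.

0.7634

d̂ = -22 + 9·6 = 32
e = 36 − 32 = 4
e/s = 4 / 5.24 = 0.7634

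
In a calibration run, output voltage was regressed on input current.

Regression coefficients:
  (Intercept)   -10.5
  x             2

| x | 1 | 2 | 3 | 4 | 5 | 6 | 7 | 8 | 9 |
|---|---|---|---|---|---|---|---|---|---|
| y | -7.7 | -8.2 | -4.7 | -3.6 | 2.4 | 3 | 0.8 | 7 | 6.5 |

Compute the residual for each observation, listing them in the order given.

x=1: ŷ = -10.5 + 2·1 = -8.5; e = -7.7 − (-8.5) = 0.8
x=2: ŷ = -10.5 + 2·2 = -6.5; e = -8.2 − (-6.5) = -1.7
x=3: ŷ = -10.5 + 2·3 = -4.5; e = -4.7 − (-4.5) = -0.2
x=4: ŷ = -10.5 + 2·4 = -2.5; e = -3.6 − (-2.5) = -1.1
x=5: ŷ = -10.5 + 2·5 = -0.5; e = 2.4 − (-0.5) = 2.9
x=6: ŷ = -10.5 + 2·6 = 1.5; e = 3 − 1.5 = 1.5
x=7: ŷ = -10.5 + 2·7 = 3.5; e = 0.8 − 3.5 = -2.7
x=8: ŷ = -10.5 + 2·8 = 5.5; e = 7 − 5.5 = 1.5
x=9: ŷ = -10.5 + 2·9 = 7.5; e = 6.5 − 7.5 = -1

0.8, -1.7, -0.2, -1.1, 2.9, 1.5, -2.7, 1.5, -1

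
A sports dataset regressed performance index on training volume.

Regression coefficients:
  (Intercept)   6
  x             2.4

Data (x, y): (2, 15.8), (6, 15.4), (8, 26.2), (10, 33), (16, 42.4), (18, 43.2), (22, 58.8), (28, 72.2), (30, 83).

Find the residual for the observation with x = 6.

e = -5

ŷ = 6 + 2.4·6 = 20.4
e = 15.4 − 20.4 = -5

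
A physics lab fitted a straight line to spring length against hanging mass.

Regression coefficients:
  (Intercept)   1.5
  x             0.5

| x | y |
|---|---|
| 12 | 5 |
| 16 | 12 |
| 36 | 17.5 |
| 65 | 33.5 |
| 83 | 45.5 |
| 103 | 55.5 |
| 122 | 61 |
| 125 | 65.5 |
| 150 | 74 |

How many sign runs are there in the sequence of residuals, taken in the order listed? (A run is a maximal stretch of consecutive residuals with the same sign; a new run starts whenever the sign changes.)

7 runs

x=12: ŷ = 1.5 + 0.5·12 = 7.5; r = 5 − 7.5 = -2.5
x=16: ŷ = 1.5 + 0.5·16 = 9.5; r = 12 − 9.5 = 2.5
x=36: ŷ = 1.5 + 0.5·36 = 19.5; r = 17.5 − 19.5 = -2
x=65: ŷ = 1.5 + 0.5·65 = 34; r = 33.5 − 34 = -0.5
x=83: ŷ = 1.5 + 0.5·83 = 43; r = 45.5 − 43 = 2.5
x=103: ŷ = 1.5 + 0.5·103 = 53; r = 55.5 − 53 = 2.5
x=122: ŷ = 1.5 + 0.5·122 = 62.5; r = 61 − 62.5 = -1.5
x=125: ŷ = 1.5 + 0.5·125 = 64; r = 65.5 − 64 = 1.5
x=150: ŷ = 1.5 + 0.5·150 = 76.5; r = 74 − 76.5 = -2.5
Signs: − + − − + + − + −
Runs: −×1, +×1, −×2, +×2, −×1, +×1, −×1 → 7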